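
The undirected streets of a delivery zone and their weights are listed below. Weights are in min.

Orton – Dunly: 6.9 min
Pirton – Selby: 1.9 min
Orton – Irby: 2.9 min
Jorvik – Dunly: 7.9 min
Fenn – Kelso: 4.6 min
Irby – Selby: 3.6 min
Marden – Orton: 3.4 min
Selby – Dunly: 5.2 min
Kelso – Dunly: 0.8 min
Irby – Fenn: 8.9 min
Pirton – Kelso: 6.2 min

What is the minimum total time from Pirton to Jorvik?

Running Dijkstra from Pirton:
Pirton: 0
Selby: 1.9  (via Pirton)
Irby: 5.5  (via Selby)
Kelso: 6.2  (via Pirton)
Dunly: 7  (via Kelso)
Orton: 8.4  (via Irby)
Fenn: 10.8  (via Kelso)
Marden: 11.8  (via Orton)
Jorvik: 14.9  (via Dunly)
Shortest route: Pirton → Kelso → Dunly → Jorvik = 14.9 min.

14.9 min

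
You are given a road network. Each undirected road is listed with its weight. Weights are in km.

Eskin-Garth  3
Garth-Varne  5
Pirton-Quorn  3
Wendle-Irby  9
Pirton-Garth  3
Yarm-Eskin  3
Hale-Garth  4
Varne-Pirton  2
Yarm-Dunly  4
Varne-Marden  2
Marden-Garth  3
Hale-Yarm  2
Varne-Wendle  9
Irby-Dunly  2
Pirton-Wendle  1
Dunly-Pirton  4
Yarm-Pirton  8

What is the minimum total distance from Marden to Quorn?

7 km

Running Dijkstra from Marden:
Marden: 0
Varne: 2  (via Marden)
Garth: 3  (via Marden)
Pirton: 4  (via Varne)
Wendle: 5  (via Pirton)
Eskin: 6  (via Garth)
Quorn: 7  (via Pirton)
Shortest route: Marden–Varne–Pirton–Quorn = 7 km.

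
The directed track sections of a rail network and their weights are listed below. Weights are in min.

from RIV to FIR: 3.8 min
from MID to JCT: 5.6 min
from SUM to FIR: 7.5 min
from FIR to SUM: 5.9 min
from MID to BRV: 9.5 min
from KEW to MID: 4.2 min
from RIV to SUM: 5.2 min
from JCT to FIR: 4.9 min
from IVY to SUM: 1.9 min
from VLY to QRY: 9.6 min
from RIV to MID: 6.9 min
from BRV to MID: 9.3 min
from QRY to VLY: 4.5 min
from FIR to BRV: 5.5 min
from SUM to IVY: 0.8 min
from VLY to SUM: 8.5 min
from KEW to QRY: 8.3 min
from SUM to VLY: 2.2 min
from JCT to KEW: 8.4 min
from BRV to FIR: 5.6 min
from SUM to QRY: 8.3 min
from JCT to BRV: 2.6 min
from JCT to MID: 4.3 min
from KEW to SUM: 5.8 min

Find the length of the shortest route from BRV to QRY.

Running Dijkstra from BRV:
BRV: 0
FIR: 5.6  (via BRV)
MID: 9.3  (via BRV)
SUM: 11.5  (via FIR)
IVY: 12.3  (via SUM)
VLY: 13.7  (via SUM)
JCT: 14.9  (via MID)
QRY: 19.8  (via SUM)
Shortest route: BRV–FIR–SUM–QRY = 19.8 min.

19.8 min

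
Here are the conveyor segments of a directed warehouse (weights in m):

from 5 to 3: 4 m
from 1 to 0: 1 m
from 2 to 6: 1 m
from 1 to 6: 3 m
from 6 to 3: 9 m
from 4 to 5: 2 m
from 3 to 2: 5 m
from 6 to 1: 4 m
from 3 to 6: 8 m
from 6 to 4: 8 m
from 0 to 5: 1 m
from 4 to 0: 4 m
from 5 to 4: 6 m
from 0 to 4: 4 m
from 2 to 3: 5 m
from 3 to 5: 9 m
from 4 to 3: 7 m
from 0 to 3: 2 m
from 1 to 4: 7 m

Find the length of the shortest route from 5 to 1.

14 m

Candidate routes:
5 - 3 - 2 - 6 - 1: 4+5+1+4 = 14
5 - 3 - 6 - 1: 4+8+4 = 16
Cheapest is 5 - 3 - 2 - 6 - 1 at 14 m.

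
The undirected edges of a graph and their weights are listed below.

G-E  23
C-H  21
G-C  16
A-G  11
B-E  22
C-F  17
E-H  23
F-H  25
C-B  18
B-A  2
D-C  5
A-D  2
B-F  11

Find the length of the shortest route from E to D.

Candidate routes:
E–G–A–D: 23+11+2 = 36
E–G–C–D: 23+16+5 = 44
E–B–A–D: 22+2+2 = 26
The minimum is 26 via E–B–A–D.

26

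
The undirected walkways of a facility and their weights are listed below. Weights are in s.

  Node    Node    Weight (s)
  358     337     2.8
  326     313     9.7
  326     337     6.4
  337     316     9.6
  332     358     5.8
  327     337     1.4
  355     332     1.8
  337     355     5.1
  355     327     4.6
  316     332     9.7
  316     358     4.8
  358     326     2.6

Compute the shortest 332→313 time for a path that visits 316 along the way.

26.8 s

Shortest 332→316: 332–316 = 9.7
Shortest 316→313: 316–358–326–313 = 17.1
Total via 316: 9.7 + 17.1 = 26.8 s.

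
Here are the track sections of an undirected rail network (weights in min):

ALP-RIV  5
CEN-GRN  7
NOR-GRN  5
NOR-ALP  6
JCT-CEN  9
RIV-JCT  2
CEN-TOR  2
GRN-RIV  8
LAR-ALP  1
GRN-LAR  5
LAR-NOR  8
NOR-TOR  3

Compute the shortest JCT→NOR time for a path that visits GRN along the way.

Shortest JCT→GRN: JCT → RIV → GRN = 10
Shortest GRN→NOR: GRN → NOR = 5
Total via GRN: 10 + 5 = 15 min.

15 min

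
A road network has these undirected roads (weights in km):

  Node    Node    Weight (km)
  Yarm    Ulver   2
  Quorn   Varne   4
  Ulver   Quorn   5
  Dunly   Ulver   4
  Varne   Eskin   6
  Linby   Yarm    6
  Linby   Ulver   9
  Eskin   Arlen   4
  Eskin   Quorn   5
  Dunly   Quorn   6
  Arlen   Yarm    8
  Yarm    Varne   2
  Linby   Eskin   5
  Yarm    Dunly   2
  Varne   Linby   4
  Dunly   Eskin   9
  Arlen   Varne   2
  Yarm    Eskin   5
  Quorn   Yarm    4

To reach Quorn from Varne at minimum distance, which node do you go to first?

Candidate routes:
Varne–Quorn: 4 = 4
Varne–Yarm–Ulver–Quorn: 2+2+5 = 9
Varne–Yarm–Quorn: 2+4 = 6
Varne–Yarm–Dunly–Quorn: 2+2+6 = 10
The minimum is 4 km via Varne–Quorn.
So from Varne the first move is to Quorn.

Quorn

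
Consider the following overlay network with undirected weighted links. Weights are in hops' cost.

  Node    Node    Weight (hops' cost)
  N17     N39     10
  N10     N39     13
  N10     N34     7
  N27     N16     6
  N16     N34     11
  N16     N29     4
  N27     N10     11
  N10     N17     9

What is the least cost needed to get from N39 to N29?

Candidate routes:
N39 → N10 → N34 → N16 → N29: 13+7+11+4 = 35
N39 → N17 → N10 → N34 → N16 → N29: 10+9+7+11+4 = 41
N39 → N17 → N10 → N27 → N16 → N29: 10+9+11+6+4 = 40
N39 → N10 → N27 → N16 → N29: 13+11+6+4 = 34
Cheapest is N39 → N10 → N27 → N16 → N29 at 34 hops' cost.

34 hops' cost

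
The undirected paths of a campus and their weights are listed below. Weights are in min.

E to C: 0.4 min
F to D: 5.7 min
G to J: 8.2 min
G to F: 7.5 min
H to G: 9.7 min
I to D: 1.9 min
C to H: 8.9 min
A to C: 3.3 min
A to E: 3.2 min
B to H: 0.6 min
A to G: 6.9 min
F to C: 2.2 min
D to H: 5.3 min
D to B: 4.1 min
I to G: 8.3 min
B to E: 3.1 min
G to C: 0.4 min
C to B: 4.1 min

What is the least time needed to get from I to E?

9.1 min

Running Dijkstra from I:
I: 0
D: 1.9  (via I)
B: 6  (via D)
H: 6.6  (via B)
F: 7.6  (via D)
G: 8.3  (via I)
C: 8.7  (via G)
E: 9.1  (via B)
Shortest route: I–D–B–E = 9.1 min.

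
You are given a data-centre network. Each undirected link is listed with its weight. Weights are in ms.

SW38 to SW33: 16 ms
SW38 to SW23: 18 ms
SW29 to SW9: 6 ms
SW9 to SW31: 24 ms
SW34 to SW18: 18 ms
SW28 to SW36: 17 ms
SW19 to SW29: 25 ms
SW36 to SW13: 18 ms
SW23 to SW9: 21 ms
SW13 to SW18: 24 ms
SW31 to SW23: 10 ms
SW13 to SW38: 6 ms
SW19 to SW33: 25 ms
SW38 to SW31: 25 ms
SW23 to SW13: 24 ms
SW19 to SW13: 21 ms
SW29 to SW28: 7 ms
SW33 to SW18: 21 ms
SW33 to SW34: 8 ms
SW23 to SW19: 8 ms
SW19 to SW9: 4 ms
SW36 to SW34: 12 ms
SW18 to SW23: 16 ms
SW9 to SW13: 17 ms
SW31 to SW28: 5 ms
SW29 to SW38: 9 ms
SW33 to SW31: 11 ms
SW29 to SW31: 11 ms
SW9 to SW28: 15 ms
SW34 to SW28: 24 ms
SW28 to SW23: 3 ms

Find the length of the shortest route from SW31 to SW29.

11 ms

Settle nodes by increasing distance from SW31:
SW31: 0
SW28: 5  (via SW31)
SW23: 8  (via SW28)
SW33: 11  (via SW31)
SW29: 11  (via SW31)
Shortest route: SW31 → SW29 = 11 ms.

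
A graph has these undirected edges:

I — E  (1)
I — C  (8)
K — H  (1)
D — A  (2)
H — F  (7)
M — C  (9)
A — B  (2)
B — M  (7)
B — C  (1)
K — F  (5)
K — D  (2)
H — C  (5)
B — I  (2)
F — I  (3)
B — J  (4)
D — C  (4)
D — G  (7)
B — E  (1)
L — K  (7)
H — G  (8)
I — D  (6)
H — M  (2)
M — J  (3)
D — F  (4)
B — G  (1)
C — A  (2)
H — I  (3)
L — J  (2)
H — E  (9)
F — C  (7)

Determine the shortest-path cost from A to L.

8

Running Dijkstra from A:
A: 0
B: 2  (via A)
C: 2  (via A)
D: 2  (via A)
E: 3  (via B)
G: 3  (via B)
I: 4  (via B)
K: 4  (via D)
H: 5  (via K)
F: 6  (via D)
J: 6  (via B)
M: 7  (via H)
L: 8  (via J)
Shortest route: A → B → J → L = 8.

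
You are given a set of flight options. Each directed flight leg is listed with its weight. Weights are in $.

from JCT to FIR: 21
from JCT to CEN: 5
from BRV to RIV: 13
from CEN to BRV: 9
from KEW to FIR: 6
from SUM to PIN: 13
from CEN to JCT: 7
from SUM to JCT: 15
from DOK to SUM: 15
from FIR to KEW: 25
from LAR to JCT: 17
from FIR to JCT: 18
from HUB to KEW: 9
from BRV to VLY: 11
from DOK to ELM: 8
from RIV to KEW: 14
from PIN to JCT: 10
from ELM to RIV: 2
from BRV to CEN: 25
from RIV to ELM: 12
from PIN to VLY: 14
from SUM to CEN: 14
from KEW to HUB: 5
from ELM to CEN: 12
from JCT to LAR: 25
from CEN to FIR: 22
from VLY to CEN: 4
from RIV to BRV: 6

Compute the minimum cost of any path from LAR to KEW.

Candidate routes:
LAR–JCT–FIR–KEW: 17+21+25 = 63
LAR–JCT–CEN–FIR–KEW: 17+5+22+25 = 69
LAR–JCT–CEN–BRV–RIV–KEW: 17+5+9+13+14 = 58
The minimum is $58 via LAR–JCT–CEN–BRV–RIV–KEW.

$58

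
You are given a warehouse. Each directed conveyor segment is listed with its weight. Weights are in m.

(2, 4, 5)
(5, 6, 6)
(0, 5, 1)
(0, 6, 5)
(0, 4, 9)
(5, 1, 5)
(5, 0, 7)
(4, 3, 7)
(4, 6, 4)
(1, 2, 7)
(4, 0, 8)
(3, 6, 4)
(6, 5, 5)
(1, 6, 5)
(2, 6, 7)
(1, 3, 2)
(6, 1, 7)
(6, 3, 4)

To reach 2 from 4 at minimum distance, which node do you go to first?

6

Candidate routes:
4 - 6 - 5 - 1 - 2: 4+5+5+7 = 21
4 - 6 - 1 - 2: 4+7+7 = 18
The minimum is 18 m via 4 - 6 - 1 - 2.
So from 4 the first move is to 6.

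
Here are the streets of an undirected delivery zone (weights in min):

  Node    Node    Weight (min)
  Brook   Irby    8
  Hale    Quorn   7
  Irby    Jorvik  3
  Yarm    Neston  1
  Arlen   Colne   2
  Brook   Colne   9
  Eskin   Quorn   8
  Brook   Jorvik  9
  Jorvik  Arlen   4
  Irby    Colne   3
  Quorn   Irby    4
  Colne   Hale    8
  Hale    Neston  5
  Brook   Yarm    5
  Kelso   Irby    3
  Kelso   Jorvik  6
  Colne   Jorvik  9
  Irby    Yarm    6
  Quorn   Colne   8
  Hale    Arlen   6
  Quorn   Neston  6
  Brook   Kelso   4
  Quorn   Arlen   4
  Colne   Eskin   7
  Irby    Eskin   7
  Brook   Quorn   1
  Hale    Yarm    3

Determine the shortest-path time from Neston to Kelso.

Settle nodes by increasing distance from Neston:
Neston: 0
Yarm: 1  (via Neston)
Hale: 4  (via Yarm)
Brook: 6  (via Yarm)
Quorn: 6  (via Neston)
Irby: 7  (via Yarm)
Jorvik: 10  (via Irby)
Kelso: 10  (via Brook)
Shortest route: Neston–Yarm–Brook–Kelso = 10 min.

10 min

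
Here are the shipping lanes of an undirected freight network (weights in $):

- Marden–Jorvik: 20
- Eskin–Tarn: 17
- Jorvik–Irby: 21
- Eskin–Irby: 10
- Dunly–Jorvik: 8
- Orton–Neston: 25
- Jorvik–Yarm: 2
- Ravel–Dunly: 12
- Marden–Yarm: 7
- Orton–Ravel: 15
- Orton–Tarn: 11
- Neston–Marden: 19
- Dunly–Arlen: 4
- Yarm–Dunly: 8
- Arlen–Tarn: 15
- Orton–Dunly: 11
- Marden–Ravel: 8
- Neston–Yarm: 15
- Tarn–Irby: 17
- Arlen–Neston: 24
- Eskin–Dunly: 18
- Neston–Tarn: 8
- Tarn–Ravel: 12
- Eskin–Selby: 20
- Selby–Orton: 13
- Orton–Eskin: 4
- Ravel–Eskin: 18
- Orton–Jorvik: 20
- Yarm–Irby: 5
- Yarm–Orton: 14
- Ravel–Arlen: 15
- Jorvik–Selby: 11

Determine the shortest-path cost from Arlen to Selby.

$23

Shortest distances from Arlen:
Arlen: 0
Dunly: 4  (via Arlen)
Jorvik: 12  (via Dunly)
Yarm: 12  (via Dunly)
Tarn: 15  (via Arlen)
Orton: 15  (via Dunly)
Ravel: 15  (via Arlen)
Irby: 17  (via Yarm)
Marden: 19  (via Yarm)
Eskin: 19  (via Orton)
Neston: 23  (via Tarn)
Selby: 23  (via Jorvik)
Shortest route: Arlen → Dunly → Jorvik → Selby = $23.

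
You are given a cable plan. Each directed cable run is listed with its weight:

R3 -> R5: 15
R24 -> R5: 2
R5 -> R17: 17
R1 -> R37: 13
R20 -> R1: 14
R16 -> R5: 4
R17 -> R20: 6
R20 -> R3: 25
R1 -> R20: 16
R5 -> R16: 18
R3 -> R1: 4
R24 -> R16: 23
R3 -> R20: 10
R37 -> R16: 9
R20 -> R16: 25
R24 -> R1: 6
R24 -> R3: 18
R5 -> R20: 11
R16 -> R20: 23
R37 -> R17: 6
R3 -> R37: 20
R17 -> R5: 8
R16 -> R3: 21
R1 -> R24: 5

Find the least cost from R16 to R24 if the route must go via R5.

34

Best R16 to R5: R16 → R5 costing 4
Shortest R5→R24: R5 → R20 → R1 → R24 = 30
Total via R5: 4 + 30 = 34.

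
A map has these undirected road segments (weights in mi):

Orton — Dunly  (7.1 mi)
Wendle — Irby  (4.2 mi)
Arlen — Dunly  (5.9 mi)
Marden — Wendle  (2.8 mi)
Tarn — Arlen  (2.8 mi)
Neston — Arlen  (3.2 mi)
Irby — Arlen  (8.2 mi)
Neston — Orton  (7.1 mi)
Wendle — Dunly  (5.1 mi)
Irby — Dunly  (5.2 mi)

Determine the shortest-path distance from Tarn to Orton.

Candidate routes:
Tarn → Arlen → Dunly → Orton: 2.8+5.9+7.1 = 15.8
Tarn → Arlen → Neston → Orton: 2.8+3.2+7.1 = 13.1
Cheapest is Tarn → Arlen → Neston → Orton at 13.1 mi.

13.1 mi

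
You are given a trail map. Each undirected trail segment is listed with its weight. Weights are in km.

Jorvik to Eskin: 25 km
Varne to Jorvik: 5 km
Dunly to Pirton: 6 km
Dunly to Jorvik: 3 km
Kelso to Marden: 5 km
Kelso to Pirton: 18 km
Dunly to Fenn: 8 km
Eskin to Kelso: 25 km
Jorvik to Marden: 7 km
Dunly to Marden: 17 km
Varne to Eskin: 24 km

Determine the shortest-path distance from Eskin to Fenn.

36 km

Compare a few routes:
Eskin → Jorvik → Dunly → Fenn: 25+3+8 = 36
Eskin → Varne → Jorvik → Dunly → Fenn: 24+5+3+8 = 40
Eskin → Kelso → Marden → Jorvik → Dunly → Fenn: 25+5+7+3+8 = 48
Eskin → Kelso → Marden → Dunly → Fenn: 25+5+17+8 = 55
Cheapest is Eskin → Jorvik → Dunly → Fenn at 36 km.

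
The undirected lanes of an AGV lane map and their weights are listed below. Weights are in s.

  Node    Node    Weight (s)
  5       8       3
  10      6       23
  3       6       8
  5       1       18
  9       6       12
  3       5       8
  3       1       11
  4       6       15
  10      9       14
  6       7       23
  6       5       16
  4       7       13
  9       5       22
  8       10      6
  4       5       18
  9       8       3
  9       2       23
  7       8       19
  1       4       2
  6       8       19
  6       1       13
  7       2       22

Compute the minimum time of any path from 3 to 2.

Running Dijkstra from 3:
3: 0
5: 8  (via 3)
6: 8  (via 3)
1: 11  (via 3)
8: 11  (via 5)
4: 13  (via 1)
9: 14  (via 8)
10: 17  (via 8)
7: 26  (via 4)
2: 37  (via 9)
Shortest route: 3–5–8–9–2 = 37 s.

37 s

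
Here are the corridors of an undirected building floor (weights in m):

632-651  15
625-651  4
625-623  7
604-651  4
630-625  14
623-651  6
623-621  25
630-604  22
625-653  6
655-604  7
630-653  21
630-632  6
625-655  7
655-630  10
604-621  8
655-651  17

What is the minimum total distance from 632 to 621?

Shortest distances from 632:
632: 0
630: 6  (via 632)
651: 15  (via 632)
655: 16  (via 630)
625: 19  (via 651)
604: 19  (via 651)
623: 21  (via 651)
653: 25  (via 625)
621: 27  (via 604)
Shortest route: 632 → 651 → 604 → 621 = 27 m.

27 m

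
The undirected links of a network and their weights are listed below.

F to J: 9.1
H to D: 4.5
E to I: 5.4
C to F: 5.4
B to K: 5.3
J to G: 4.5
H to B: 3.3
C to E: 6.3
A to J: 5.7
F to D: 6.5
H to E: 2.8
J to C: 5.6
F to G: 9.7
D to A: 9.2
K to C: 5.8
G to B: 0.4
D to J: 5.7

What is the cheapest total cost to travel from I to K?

Candidate routes:
I → E → H → B → K: 5.4+2.8+3.3+5.3 = 16.8
I → E → C → J → G → B → K: 5.4+6.3+5.6+4.5+0.4+5.3 = 27.5
I → E → C → K: 5.4+6.3+5.8 = 17.5
I → E → H → B → G → J → C → K: 5.4+2.8+3.3+0.4+4.5+5.6+5.8 = 27.8
The minimum is 16.8 via I → E → H → B → K.

16.8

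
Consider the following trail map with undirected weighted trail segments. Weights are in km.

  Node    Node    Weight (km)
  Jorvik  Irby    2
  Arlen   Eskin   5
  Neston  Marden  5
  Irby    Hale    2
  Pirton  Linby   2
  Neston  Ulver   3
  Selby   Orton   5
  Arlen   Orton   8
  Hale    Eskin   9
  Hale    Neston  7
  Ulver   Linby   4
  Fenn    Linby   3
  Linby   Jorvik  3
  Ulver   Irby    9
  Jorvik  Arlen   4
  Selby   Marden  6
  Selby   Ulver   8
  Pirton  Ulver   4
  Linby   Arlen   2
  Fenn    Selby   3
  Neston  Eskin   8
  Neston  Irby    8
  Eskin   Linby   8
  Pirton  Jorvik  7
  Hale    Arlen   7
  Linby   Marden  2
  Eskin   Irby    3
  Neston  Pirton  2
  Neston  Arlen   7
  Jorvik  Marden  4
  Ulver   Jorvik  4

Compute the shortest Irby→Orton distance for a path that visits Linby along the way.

15 km

Best Irby to Linby: Irby → Jorvik → Linby costing 5
Best Linby to Orton: Linby → Arlen → Orton costing 10
Total via Linby: 5 + 10 = 15 km.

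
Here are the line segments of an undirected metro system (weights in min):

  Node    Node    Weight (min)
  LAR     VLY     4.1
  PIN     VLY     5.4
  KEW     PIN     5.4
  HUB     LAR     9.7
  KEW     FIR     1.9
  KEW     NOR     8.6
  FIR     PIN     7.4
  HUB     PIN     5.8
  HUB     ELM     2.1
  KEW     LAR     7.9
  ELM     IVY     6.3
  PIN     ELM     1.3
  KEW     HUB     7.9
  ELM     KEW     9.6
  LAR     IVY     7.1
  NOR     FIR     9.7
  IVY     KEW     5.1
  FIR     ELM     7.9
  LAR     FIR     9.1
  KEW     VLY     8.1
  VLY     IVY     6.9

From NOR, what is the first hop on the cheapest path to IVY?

Enumerating some paths:
NOR - KEW - IVY: 8.6+5.1 = 13.7
NOR - KEW - PIN - ELM - IVY: 8.6+5.4+1.3+6.3 = 21.6
NOR - FIR - KEW - IVY: 9.7+1.9+5.1 = 16.7
Cheapest is NOR - KEW - IVY at 13.7 min.
So from NOR the first move is to KEW.

KEW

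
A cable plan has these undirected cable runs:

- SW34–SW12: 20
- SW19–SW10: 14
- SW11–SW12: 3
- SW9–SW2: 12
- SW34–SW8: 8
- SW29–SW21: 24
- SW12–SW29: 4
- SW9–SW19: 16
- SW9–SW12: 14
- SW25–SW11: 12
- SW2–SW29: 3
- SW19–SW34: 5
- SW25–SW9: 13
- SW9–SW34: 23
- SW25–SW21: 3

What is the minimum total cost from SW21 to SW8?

Enumerating some paths:
SW21 → SW25 → SW9 → SW19 → SW34 → SW8: 3+13+16+5+8 = 45
SW21 → SW25 → SW11 → SW12 → SW34 → SW8: 3+12+3+20+8 = 46
Cheapest is SW21 → SW25 → SW9 → SW19 → SW34 → SW8 at 45.

45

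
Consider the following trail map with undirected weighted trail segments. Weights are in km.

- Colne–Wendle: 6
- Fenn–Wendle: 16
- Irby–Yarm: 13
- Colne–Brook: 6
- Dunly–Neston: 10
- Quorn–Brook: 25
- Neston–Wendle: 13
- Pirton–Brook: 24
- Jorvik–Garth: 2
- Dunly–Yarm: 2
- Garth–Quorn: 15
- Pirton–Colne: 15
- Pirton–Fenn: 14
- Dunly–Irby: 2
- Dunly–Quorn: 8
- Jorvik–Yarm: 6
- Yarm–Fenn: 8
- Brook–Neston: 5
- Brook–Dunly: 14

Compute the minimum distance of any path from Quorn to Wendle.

31 km

Shortest distances from Quorn:
Quorn: 0
Dunly: 8  (via Quorn)
Irby: 10  (via Dunly)
Yarm: 10  (via Dunly)
Garth: 15  (via Quorn)
Jorvik: 16  (via Yarm)
Fenn: 18  (via Yarm)
Neston: 18  (via Dunly)
Brook: 22  (via Dunly)
Colne: 28  (via Brook)
Wendle: 31  (via Neston)
Shortest route: Quorn → Dunly → Neston → Wendle = 31 km.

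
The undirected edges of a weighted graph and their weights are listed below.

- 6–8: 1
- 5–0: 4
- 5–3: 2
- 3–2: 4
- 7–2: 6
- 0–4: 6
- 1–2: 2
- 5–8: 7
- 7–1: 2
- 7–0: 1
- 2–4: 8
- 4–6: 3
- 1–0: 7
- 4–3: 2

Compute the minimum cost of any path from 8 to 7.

11

Shortest distances from 8:
8: 0
6: 1  (via 8)
4: 4  (via 6)
3: 6  (via 4)
5: 7  (via 8)
0: 10  (via 4)
2: 10  (via 3)
7: 11  (via 0)
Shortest route: 8–6–4–0–7 = 11.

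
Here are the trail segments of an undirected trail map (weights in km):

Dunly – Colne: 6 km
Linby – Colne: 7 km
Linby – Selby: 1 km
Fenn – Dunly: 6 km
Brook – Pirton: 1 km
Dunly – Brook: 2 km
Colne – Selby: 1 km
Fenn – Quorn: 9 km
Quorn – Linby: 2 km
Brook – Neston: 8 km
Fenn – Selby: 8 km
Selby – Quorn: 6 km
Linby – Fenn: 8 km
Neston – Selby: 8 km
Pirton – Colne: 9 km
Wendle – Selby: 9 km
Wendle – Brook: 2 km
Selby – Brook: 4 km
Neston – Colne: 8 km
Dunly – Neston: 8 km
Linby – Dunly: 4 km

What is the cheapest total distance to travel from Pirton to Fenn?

Compare a few routes:
Pirton–Brook–Selby–Linby–Fenn: 1+4+1+8 = 14
Pirton–Brook–Dunly–Fenn: 1+2+6 = 9
Pirton–Brook–Selby–Fenn: 1+4+8 = 13
Cheapest is Pirton–Brook–Dunly–Fenn at 9 km.

9 km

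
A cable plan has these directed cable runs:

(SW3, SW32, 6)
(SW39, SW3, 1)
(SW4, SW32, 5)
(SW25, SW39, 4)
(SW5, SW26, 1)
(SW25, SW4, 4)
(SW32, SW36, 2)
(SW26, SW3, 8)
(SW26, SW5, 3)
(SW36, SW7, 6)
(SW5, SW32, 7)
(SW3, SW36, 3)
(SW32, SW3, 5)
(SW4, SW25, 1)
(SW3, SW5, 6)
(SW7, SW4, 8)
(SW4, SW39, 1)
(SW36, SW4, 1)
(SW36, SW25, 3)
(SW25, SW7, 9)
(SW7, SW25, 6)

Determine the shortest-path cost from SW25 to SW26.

12

Settle nodes by increasing distance from SW25:
SW25: 0
SW4: 4  (via SW25)
SW39: 4  (via SW25)
SW3: 5  (via SW39)
SW36: 8  (via SW3)
SW7: 9  (via SW25)
SW32: 9  (via SW4)
SW5: 11  (via SW3)
SW26: 12  (via SW5)
Shortest route: SW25 → SW39 → SW3 → SW5 → SW26 = 12.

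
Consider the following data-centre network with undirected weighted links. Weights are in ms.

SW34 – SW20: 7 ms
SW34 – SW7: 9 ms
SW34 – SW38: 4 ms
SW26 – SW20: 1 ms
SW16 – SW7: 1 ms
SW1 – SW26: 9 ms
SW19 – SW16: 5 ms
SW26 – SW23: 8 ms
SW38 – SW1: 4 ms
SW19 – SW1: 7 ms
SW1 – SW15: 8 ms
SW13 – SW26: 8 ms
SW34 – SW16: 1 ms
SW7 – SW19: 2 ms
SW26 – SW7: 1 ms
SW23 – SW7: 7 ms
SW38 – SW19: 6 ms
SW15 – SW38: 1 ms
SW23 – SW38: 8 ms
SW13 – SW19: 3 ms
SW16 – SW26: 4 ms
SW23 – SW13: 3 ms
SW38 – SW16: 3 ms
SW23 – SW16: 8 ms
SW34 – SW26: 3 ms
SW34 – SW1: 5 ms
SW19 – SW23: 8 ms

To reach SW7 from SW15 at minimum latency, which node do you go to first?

SW38

Enumerating some paths:
SW15–SW38–SW16–SW7: 1+3+1 = 5
SW15–SW38–SW34–SW16–SW7: 1+4+1+1 = 7
SW15–SW38–SW16–SW26–SW7: 1+3+4+1 = 9
The minimum is 5 ms via SW15–SW38–SW16–SW7.
So from SW15 the first move is to SW38.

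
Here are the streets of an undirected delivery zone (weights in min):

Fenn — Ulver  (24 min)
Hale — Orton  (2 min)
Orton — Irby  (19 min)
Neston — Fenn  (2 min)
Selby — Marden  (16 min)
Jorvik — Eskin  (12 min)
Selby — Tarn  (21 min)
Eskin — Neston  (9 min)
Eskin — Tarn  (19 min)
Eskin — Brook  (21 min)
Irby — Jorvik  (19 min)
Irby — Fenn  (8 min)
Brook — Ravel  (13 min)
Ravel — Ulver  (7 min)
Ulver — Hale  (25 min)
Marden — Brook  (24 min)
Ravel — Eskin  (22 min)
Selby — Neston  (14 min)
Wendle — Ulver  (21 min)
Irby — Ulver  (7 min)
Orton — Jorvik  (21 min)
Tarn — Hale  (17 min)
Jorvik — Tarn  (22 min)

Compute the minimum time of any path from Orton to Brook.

Candidate routes:
Orton–Irby–Ulver–Ravel–Brook: 19+7+7+13 = 46
Orton–Hale–Ulver–Ravel–Brook: 2+25+7+13 = 47
Cheapest is Orton–Irby–Ulver–Ravel–Brook at 46 min.

46 min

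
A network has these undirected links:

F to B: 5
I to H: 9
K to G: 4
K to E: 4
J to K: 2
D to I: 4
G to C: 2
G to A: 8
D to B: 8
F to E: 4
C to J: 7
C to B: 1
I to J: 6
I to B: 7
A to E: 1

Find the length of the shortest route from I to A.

Shortest distances from I:
I: 0
D: 4  (via I)
J: 6  (via I)
B: 7  (via I)
C: 8  (via B)
K: 8  (via J)
H: 9  (via I)
G: 10  (via C)
E: 12  (via K)
F: 12  (via B)
A: 13  (via E)
Shortest route: I–J–K–E–A = 13.

13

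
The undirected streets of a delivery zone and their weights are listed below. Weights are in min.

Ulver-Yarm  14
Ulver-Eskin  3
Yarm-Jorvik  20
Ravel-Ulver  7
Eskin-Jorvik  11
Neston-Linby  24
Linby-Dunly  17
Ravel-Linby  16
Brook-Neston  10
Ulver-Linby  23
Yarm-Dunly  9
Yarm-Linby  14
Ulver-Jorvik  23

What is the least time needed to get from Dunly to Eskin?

Shortest distances from Dunly:
Dunly: 0
Yarm: 9  (via Dunly)
Linby: 17  (via Dunly)
Ulver: 23  (via Yarm)
Eskin: 26  (via Ulver)
Shortest route: Dunly–Yarm–Ulver–Eskin = 26 min.

26 min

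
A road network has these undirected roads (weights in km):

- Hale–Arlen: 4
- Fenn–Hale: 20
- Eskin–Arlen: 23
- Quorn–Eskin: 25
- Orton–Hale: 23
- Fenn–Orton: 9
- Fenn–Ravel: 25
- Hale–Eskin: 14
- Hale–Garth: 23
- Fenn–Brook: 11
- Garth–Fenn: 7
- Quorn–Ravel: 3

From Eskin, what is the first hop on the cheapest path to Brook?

Compare a few routes:
Eskin–Hale–Garth–Fenn–Brook: 14+23+7+11 = 55
Eskin–Hale–Fenn–Brook: 14+20+11 = 45
The minimum is 45 km via Eskin–Hale–Fenn–Brook.
So from Eskin the first move is to Hale.

Hale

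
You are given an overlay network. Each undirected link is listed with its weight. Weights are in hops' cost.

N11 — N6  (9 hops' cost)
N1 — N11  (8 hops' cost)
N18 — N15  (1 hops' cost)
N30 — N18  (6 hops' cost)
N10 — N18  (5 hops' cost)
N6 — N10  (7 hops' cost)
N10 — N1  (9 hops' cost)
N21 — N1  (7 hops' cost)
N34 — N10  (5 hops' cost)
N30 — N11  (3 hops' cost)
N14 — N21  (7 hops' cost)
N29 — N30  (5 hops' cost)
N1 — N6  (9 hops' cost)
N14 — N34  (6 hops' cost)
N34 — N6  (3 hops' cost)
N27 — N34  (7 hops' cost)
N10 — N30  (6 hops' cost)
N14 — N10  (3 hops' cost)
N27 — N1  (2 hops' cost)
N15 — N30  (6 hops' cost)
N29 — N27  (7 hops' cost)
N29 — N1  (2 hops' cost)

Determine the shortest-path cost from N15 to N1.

13 hops' cost

Running Dijkstra from N15:
N15: 0
N18: 1  (via N15)
N10: 6  (via N18)
N30: 6  (via N15)
N14: 9  (via N10)
N11: 9  (via N30)
N29: 11  (via N30)
N34: 11  (via N10)
N1: 13  (via N29)
Shortest route: N15 → N30 → N29 → N1 = 13 hops' cost.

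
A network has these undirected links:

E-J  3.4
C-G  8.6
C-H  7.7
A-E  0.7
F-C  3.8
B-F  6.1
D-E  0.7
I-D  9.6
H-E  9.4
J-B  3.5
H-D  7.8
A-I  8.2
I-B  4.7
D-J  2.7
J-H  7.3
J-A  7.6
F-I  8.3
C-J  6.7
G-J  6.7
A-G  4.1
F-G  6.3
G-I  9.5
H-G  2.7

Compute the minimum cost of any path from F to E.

11.1

Compare a few routes:
F → B → J → E: 6.1+3.5+3.4 = 13
F → G → A → E: 6.3+4.1+0.7 = 11.1
The minimum is 11.1 via F → G → A → E.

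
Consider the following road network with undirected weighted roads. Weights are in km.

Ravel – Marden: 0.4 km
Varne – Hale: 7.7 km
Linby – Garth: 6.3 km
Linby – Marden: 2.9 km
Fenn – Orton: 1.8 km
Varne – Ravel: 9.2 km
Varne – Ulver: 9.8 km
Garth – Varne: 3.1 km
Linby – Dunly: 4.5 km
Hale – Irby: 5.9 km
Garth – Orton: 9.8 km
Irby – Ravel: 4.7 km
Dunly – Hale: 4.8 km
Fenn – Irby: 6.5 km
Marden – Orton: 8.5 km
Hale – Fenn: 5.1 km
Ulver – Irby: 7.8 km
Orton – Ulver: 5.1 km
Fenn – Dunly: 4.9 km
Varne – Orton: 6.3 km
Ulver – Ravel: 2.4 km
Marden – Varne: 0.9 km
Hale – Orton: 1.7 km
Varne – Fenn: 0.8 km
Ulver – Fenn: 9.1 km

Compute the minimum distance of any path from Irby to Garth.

9.1 km

Enumerating some paths:
Irby - Ravel - Marden - Varne - Garth: 4.7+0.4+0.9+3.1 = 9.1
Irby - Fenn - Varne - Garth: 6.5+0.8+3.1 = 10.4
Irby - Hale - Orton - Fenn - Varne - Garth: 5.9+1.7+1.8+0.8+3.1 = 13.3
The minimum is 9.1 km via Irby - Ravel - Marden - Varne - Garth.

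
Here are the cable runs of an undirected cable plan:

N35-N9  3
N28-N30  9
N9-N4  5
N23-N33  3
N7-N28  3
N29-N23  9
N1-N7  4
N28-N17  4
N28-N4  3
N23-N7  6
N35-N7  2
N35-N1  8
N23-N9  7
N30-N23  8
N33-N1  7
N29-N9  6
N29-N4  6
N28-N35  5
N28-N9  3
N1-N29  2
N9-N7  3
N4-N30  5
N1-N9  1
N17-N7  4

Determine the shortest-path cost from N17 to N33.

Running Dijkstra from N17:
N17: 0
N28: 4  (via N17)
N7: 4  (via N17)
N35: 6  (via N7)
N9: 7  (via N28)
N4: 7  (via N28)
N1: 8  (via N7)
N29: 10  (via N1)
N23: 10  (via N7)
N30: 12  (via N4)
N33: 13  (via N23)
Shortest route: N17–N7–N23–N33 = 13.

13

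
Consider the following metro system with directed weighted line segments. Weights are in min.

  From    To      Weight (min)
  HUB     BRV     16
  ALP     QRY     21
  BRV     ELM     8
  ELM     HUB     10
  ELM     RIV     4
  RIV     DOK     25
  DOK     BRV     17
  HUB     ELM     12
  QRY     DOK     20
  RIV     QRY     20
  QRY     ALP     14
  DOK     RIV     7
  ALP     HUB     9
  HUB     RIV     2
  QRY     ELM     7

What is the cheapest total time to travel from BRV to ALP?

Shortest distances from BRV:
BRV: 0
ELM: 8  (via BRV)
RIV: 12  (via ELM)
HUB: 18  (via ELM)
QRY: 32  (via RIV)
DOK: 37  (via RIV)
ALP: 46  (via QRY)
Shortest route: BRV–ELM–RIV–QRY–ALP = 46 min.

46 min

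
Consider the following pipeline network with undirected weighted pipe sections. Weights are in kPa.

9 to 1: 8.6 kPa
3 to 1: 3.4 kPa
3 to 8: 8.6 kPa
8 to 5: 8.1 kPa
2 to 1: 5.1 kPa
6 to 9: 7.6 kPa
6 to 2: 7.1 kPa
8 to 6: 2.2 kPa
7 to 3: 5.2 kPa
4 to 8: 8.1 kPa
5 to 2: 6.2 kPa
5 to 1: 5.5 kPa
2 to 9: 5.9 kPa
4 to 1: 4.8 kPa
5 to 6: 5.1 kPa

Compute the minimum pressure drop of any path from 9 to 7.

17.2 kPa

Candidate routes:
9–1–3–7: 8.6+3.4+5.2 = 17.2
9–2–1–3–7: 5.9+5.1+3.4+5.2 = 19.6
9–6–8–3–7: 7.6+2.2+8.6+5.2 = 23.6
Cheapest is 9–1–3–7 at 17.2 kPa.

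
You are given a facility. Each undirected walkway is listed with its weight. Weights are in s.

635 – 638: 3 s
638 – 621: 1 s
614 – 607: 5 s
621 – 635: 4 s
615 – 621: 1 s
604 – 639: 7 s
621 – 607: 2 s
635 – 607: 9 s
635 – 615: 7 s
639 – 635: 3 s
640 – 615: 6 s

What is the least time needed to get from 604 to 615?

Running Dijkstra from 604:
604: 0
639: 7  (via 604)
635: 10  (via 639)
638: 13  (via 635)
621: 14  (via 635)
615: 15  (via 621)
Shortest route: 604–639–635–621–615 = 15 s.

15 s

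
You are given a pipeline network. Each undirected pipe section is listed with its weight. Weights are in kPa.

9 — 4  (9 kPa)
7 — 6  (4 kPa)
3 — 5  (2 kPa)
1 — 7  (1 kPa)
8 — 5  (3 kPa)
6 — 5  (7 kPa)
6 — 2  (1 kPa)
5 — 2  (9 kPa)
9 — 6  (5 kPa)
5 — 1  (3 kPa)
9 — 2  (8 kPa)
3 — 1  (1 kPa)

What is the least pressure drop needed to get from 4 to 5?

Enumerating some paths:
4 → 9 → 6 → 7 → 1 → 3 → 5: 9+5+4+1+1+2 = 22
4 → 9 → 6 → 2 → 5: 9+5+1+9 = 24
4 → 9 → 6 → 5: 9+5+7 = 21
4 → 9 → 6 → 7 → 1 → 5: 9+5+4+1+3 = 22
The minimum is 21 kPa via 4 → 9 → 6 → 5.

21 kPa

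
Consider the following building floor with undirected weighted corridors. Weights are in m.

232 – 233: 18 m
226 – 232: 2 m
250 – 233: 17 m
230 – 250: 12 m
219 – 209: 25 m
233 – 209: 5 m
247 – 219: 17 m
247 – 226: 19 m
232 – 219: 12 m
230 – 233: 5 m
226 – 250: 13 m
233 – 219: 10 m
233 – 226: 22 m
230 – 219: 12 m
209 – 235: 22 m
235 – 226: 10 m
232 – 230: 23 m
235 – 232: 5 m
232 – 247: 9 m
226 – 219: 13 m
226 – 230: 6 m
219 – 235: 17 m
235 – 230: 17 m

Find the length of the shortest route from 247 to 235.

Enumerating some paths:
247 → 232 → 235: 9+5 = 14
247 → 232 → 226 → 235: 9+2+10 = 21
The minimum is 14 m via 247 → 232 → 235.

14 m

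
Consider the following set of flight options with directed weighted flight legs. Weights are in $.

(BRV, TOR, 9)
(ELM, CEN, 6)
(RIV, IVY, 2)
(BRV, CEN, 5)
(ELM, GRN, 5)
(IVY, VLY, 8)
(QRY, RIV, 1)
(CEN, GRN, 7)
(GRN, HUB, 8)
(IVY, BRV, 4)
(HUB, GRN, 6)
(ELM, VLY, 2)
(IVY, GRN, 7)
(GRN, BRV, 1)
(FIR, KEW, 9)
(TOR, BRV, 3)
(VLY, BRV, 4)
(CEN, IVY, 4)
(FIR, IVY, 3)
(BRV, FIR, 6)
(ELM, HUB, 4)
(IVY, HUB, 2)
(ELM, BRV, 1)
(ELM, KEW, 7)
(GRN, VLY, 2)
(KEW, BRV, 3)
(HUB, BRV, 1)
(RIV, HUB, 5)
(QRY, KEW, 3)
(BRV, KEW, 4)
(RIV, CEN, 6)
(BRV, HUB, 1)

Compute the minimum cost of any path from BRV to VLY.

Running Dijkstra from BRV:
BRV: 0
HUB: 1  (via BRV)
KEW: 4  (via BRV)
CEN: 5  (via BRV)
FIR: 6  (via BRV)
GRN: 7  (via HUB)
IVY: 9  (via CEN)
VLY: 9  (via GRN)
Shortest route: BRV → HUB → GRN → VLY = $9.

$9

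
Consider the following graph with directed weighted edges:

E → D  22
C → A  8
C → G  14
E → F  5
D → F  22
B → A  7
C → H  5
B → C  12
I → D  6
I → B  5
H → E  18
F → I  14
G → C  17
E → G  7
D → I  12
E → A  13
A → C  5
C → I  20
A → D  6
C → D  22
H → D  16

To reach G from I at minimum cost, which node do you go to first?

Compare a few routes:
I - B - A - C - H - E - G: 5+7+5+5+18+7 = 47
I - B - C - H - E - G: 5+12+5+18+7 = 47
I - B - C - G: 5+12+14 = 31
The minimum is 31 via I - B - C - G.
So from I the first move is to B.

B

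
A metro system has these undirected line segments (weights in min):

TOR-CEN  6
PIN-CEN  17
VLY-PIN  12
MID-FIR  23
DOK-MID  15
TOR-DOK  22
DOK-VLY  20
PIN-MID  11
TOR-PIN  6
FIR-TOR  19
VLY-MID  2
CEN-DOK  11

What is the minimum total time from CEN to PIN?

Settle nodes by increasing distance from CEN:
CEN: 0
TOR: 6  (via CEN)
DOK: 11  (via CEN)
PIN: 12  (via TOR)
Shortest route: CEN–TOR–PIN = 12 min.

12 min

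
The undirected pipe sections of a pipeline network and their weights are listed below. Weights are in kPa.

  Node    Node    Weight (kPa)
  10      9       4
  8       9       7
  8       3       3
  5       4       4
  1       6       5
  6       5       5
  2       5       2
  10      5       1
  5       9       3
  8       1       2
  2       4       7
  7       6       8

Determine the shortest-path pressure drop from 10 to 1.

Enumerating some paths:
10–5–9–8–1: 1+3+7+2 = 13
10–9–5–6–1: 4+3+5+5 = 17
10–5–6–1: 1+5+5 = 11
10–9–8–1: 4+7+2 = 13
The minimum is 11 kPa via 10–5–6–1.

11 kPa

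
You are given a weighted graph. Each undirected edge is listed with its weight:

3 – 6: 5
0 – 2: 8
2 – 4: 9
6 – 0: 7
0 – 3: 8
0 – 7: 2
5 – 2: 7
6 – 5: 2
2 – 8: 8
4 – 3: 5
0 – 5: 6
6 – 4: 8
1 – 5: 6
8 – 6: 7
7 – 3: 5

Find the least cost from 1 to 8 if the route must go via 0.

26

Best 1 to 0: 1–5–0 costing 12
Shortest 0→8: 0–6–8 = 14
Total via 0: 12 + 14 = 26.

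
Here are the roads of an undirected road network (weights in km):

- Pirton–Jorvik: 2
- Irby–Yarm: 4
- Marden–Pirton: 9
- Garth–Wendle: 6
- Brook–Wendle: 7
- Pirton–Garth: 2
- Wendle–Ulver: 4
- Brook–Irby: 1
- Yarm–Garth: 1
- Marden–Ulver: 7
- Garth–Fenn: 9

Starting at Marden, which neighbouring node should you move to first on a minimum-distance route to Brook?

Enumerating some paths:
Marden → Pirton → Garth → Yarm → Irby → Brook: 9+2+1+4+1 = 17
Marden → Ulver → Wendle → Garth → Yarm → Irby → Brook: 7+4+6+1+4+1 = 23
Marden → Ulver → Wendle → Brook: 7+4+7 = 18
Cheapest is Marden → Pirton → Garth → Yarm → Irby → Brook at 17 km.
So from Marden the first move is to Pirton.

Pirton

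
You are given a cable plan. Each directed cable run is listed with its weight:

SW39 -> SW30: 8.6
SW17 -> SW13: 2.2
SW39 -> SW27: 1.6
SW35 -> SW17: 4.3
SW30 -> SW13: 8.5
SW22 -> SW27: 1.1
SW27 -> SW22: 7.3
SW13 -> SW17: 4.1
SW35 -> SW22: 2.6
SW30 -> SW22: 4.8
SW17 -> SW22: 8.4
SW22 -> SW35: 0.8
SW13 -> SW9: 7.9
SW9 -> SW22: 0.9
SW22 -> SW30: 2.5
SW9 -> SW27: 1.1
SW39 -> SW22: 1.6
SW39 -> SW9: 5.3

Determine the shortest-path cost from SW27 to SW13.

14.6

Settle nodes by increasing distance from SW27:
SW27: 0
SW22: 7.3  (via SW27)
SW35: 8.1  (via SW22)
SW30: 9.8  (via SW22)
SW17: 12.4  (via SW35)
SW13: 14.6  (via SW17)
Shortest route: SW27 → SW22 → SW35 → SW17 → SW13 = 14.6.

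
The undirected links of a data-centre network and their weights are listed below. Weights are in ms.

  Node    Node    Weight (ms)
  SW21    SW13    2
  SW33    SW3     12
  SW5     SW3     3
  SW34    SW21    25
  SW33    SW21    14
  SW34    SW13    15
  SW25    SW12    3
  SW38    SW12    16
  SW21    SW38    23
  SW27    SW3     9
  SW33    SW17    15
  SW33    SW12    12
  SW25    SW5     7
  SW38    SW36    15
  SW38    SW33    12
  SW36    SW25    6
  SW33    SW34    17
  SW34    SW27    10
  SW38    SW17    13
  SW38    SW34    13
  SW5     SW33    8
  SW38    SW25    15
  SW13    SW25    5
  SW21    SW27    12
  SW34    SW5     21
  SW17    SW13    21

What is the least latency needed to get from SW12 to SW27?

Settle nodes by increasing distance from SW12:
SW12: 0
SW25: 3  (via SW12)
SW13: 8  (via SW25)
SW36: 9  (via SW25)
SW5: 10  (via SW25)
SW21: 10  (via SW13)
SW33: 12  (via SW12)
SW3: 13  (via SW5)
SW38: 16  (via SW12)
SW27: 22  (via SW21)
Shortest route: SW12–SW25–SW13–SW21–SW27 = 22 ms.

22 ms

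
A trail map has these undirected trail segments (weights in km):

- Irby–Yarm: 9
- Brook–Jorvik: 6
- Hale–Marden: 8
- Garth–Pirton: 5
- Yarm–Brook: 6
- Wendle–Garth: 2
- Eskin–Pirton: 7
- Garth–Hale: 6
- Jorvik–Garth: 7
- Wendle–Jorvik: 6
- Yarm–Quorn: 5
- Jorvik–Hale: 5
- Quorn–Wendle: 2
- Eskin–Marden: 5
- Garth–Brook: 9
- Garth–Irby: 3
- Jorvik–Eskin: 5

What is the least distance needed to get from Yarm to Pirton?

Settle nodes by increasing distance from Yarm:
Yarm: 0
Quorn: 5  (via Yarm)
Brook: 6  (via Yarm)
Wendle: 7  (via Quorn)
Garth: 9  (via Wendle)
Irby: 9  (via Yarm)
Jorvik: 12  (via Brook)
Pirton: 14  (via Garth)
Shortest route: Yarm → Quorn → Wendle → Garth → Pirton = 14 km.

14 km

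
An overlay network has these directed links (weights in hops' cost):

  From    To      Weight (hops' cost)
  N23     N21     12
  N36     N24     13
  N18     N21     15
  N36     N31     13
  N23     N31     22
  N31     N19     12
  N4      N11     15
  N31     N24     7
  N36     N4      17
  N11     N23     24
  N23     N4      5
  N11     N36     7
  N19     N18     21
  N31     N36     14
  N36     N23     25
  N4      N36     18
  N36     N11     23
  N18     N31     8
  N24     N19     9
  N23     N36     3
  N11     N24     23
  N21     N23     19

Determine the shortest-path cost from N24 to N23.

Running Dijkstra from N24:
N24: 0
N19: 9  (via N24)
N18: 30  (via N19)
N31: 38  (via N18)
N21: 45  (via N18)
N36: 52  (via N31)
N23: 64  (via N21)
Shortest route: N24 → N19 → N18 → N21 → N23 = 64 hops' cost.

64 hops' cost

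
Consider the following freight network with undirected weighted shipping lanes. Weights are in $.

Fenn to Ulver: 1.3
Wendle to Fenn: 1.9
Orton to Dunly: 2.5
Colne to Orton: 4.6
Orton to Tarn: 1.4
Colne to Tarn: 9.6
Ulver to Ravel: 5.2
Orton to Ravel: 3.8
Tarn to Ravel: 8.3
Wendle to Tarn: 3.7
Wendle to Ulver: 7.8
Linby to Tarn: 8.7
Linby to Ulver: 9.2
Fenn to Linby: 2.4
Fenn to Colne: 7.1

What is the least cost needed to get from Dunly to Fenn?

$9.5

Running Dijkstra from Dunly:
Dunly: 0
Orton: 2.5  (via Dunly)
Tarn: 3.9  (via Orton)
Ravel: 6.3  (via Orton)
Colne: 7.1  (via Orton)
Wendle: 7.6  (via Tarn)
Fenn: 9.5  (via Wendle)
Shortest route: Dunly–Orton–Tarn–Wendle–Fenn = $9.5.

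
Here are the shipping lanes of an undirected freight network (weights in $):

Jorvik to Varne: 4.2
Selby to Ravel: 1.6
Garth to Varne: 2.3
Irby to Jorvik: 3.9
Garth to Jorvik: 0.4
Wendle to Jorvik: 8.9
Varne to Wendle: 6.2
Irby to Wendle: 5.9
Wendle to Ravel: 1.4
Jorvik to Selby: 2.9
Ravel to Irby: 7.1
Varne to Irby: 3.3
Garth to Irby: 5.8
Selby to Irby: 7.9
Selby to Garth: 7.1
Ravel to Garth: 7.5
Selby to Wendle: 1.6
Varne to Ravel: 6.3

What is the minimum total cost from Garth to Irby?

Shortest distances from Garth:
Garth: 0
Jorvik: 0.4  (via Garth)
Varne: 2.3  (via Garth)
Selby: 3.3  (via Jorvik)
Irby: 4.3  (via Jorvik)
Shortest route: Garth → Jorvik → Irby = $4.3.

$4.3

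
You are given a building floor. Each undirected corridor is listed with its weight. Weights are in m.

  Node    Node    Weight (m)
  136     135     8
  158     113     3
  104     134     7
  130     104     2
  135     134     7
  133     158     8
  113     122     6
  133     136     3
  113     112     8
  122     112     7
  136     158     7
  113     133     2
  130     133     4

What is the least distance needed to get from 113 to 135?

Enumerating some paths:
113–133–136–135: 2+3+8 = 13
113–158–136–135: 3+7+8 = 18
Cheapest is 113–133–136–135 at 13 m.

13 m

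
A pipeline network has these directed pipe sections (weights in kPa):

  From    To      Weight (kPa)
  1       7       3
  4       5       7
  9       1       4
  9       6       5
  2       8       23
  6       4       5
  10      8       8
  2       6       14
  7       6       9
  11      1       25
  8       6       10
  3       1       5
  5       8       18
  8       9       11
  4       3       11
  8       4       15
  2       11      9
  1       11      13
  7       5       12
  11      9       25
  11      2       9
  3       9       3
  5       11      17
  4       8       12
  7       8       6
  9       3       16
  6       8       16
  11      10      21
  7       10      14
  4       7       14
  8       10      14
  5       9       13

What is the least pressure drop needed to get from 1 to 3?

28 kPa

Enumerating some paths:
1 - 7 - 8 - 6 - 4 - 3: 3+6+10+5+11 = 35
1 - 7 - 6 - 4 - 3: 3+9+5+11 = 28
Cheapest is 1 - 7 - 6 - 4 - 3 at 28 kPa.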